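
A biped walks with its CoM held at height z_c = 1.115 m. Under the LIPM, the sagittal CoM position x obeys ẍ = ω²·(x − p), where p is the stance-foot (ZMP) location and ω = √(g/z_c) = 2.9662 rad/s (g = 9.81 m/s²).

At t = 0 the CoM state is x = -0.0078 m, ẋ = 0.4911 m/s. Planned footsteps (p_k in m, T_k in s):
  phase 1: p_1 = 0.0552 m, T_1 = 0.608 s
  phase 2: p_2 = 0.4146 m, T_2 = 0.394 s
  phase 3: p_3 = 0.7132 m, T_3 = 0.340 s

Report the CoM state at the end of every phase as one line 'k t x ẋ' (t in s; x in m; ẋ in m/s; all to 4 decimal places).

phase 1: p=0.0552, T=0.608, ωT=1.803450, cosh=3.117641, sinh=2.952911; start (x,ẋ)=(-0.007800, 0.491100) → end (x,ẋ)=(0.347688, 0.979261)
phase 2: p=0.4146, T=0.394, ωT=1.168683, cosh=1.764264, sinh=1.453488; start (x,ẋ)=(0.347688, 0.979261) → end (x,ẋ)=(0.776405, 1.439197)
phase 3: p=0.7132, T=0.340, ωT=1.008508, cosh=1.553135, sinh=1.188372; start (x,ẋ)=(0.776405, 1.439197) → end (x,ẋ)=(1.387963, 2.458061)

1 0.6080 0.3477 0.9793
2 1.0020 0.7764 1.4392
3 1.3420 1.3880 2.4581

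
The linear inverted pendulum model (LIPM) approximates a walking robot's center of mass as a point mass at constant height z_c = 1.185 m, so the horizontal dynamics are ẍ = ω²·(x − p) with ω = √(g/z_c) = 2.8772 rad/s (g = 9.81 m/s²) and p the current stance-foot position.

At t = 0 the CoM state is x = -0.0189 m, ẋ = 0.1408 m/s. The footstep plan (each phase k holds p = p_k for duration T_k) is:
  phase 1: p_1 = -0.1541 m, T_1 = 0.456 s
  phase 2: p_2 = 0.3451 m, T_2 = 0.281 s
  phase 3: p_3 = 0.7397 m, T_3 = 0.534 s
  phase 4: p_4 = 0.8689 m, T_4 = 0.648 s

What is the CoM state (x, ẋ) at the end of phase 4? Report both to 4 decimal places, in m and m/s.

x = 0.7283, ẋ = -0.2888

phase 1: p=-0.1541, T=0.456, ωT=1.312003, cosh=1.991443, sinh=1.722163; start (x,ẋ)=(-0.018900, 0.140800) → end (x,ẋ)=(0.199420, 0.950312)
phase 2: p=0.3451, T=0.281, ωT=0.808493, cosh=1.345026, sinh=0.899497; start (x,ẋ)=(0.199420, 0.950312) → end (x,ẋ)=(0.446252, 0.901169)
phase 3: p=0.7397, T=0.534, ωT=1.536425, cosh=2.431546, sinh=2.216397; start (x,ẋ)=(0.446252, 0.901169) → end (x,ẋ)=(0.720365, 0.319907)
phase 4: p=0.8689, T=0.648, ωT=1.864426, cosh=3.303607, sinh=3.148622; start (x,ẋ)=(0.720365, 0.319907) → end (x,ẋ)=(0.728284, -0.288764)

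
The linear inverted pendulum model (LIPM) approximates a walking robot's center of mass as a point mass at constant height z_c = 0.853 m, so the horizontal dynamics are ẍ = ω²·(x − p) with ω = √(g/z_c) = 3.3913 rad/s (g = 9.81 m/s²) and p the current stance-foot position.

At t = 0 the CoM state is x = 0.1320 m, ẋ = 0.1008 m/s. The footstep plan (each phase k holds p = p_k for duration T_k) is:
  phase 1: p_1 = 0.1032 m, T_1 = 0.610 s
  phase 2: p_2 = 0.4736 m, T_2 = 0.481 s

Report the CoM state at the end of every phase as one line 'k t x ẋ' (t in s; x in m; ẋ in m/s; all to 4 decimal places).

1 0.6100 0.3347 0.7856
2 1.0910 0.6744 0.9269

phase 1: p=0.1032, T=0.610, ωT=2.068693, cosh=4.020411, sinh=3.894061; start (x,ẋ)=(0.132000, 0.100800) → end (x,ẋ)=(0.334731, 0.785588)
phase 2: p=0.4736, T=0.481, ωT=1.631215, cosh=2.652886, sinh=2.457195; start (x,ẋ)=(0.334731, 0.785588) → end (x,ẋ)=(0.674402, 0.926873)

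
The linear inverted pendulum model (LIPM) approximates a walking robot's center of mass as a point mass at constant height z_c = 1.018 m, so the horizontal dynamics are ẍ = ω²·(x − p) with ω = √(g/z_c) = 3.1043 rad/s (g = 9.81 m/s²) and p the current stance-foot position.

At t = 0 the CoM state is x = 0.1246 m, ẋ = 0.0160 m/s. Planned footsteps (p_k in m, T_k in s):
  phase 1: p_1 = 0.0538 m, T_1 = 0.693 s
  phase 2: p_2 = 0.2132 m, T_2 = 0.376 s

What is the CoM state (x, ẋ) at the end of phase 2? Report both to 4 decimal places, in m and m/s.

x = 0.9824, ẋ = 2.5344

phase 1: p=0.0538, T=0.693, ωT=2.151280, cosh=4.356094, sinh=4.239759; start (x,ẋ)=(0.124600, 0.016000) → end (x,ẋ)=(0.384064, 1.001531)
phase 2: p=0.2132, T=0.376, ωT=1.167217, cosh=1.762135, sinh=1.450903; start (x,ẋ)=(0.384064, 1.001531) → end (x,ẋ)=(0.982385, 2.534409)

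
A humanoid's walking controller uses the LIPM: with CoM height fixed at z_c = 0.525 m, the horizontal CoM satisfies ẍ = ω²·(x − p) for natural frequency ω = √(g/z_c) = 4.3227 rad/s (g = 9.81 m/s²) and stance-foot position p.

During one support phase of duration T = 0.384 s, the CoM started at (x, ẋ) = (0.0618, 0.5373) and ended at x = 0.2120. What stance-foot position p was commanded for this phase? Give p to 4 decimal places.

ωT = 4.3227·0.384 = 1.659917; cosh(ωT) = 2.724514, sinh(ωT) = 2.534359
x(T) = p + (x₀−p)·cosh(ωT) + (ẋ₀/ω)·sinh(ωT) ⇒ p·(1 − cosh) = x(T) − x₀·cosh − (ẋ₀/ω)·sinh
numerator   = 0.2120 − (0.0618)·2.724514 − (0.5373/4.3227)·2.534359 = -0.271389
denominator = 1 − 2.724514 = -1.724514
p = -0.271389 / -1.724514 = 0.1574

p = 0.1574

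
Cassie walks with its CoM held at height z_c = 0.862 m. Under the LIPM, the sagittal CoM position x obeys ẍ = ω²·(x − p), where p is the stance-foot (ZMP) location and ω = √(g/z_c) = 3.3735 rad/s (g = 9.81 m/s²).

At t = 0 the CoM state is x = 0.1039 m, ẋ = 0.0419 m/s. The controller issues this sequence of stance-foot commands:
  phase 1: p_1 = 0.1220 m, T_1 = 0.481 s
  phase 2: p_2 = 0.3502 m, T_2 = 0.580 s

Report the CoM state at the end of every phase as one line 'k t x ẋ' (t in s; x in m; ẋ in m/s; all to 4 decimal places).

1 0.4810 0.1046 -0.0384
2 1.0610 -0.5755 -3.0110

phase 1: p=0.1220, T=0.481, ωT=1.622653, cosh=2.631945, sinh=2.434571; start (x,ẋ)=(0.103900, 0.041900) → end (x,ẋ)=(0.104600, -0.038377)
phase 2: p=0.3502, T=0.580, ωT=1.956630, cosh=3.608388, sinh=3.467054; start (x,ẋ)=(0.104600, -0.038377) → end (x,ẋ)=(-0.575462, -3.011044)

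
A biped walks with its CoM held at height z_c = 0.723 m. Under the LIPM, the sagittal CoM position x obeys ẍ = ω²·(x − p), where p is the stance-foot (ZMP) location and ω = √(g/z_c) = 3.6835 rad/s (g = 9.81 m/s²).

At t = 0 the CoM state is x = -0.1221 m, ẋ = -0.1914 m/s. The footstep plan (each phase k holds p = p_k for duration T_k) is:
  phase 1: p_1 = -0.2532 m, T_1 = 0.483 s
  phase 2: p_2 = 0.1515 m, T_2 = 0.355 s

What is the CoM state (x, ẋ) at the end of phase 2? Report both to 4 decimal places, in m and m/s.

x = 0.2196, ẋ = 0.6232

phase 1: p=-0.2532, T=0.483, ωT=1.779130, cosh=3.046744, sinh=2.877959; start (x,ẋ)=(-0.122100, -0.191400) → end (x,ẋ)=(-0.003315, 0.806639)
phase 2: p=0.1515, T=0.355, ωT=1.307643, cosh=1.983952, sinh=1.713495; start (x,ẋ)=(-0.003315, 0.806639) → end (x,ẋ)=(0.219588, 0.623195)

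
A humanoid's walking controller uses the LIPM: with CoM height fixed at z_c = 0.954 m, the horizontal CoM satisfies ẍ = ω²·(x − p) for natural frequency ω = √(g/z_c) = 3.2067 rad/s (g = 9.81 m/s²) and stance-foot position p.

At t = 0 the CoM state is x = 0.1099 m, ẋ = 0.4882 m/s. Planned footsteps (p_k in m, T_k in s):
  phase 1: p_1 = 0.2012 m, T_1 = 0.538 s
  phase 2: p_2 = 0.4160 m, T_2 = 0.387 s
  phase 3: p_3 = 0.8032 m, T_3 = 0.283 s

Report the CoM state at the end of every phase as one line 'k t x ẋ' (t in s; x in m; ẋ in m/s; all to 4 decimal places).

phase 1: p=0.2012, T=0.538, ωT=1.725205, cosh=2.895903, sinh=2.717766; start (x,ẋ)=(0.109900, 0.488200) → end (x,ẋ)=(0.350567, 0.618095)
phase 2: p=0.4160, T=0.387, ωT=1.240993, cosh=1.874072, sinh=1.584975; start (x,ẋ)=(0.350567, 0.618095) → end (x,ẋ)=(0.598879, 0.825788)
phase 3: p=0.8032, T=0.283, ωT=0.907496, cosh=1.440822, sinh=1.037288; start (x,ẋ)=(0.598879, 0.825788) → end (x,ẋ)=(0.775932, 0.510187)

1 0.5380 0.3506 0.6181
2 0.9250 0.5989 0.8258
3 1.2080 0.7759 0.5102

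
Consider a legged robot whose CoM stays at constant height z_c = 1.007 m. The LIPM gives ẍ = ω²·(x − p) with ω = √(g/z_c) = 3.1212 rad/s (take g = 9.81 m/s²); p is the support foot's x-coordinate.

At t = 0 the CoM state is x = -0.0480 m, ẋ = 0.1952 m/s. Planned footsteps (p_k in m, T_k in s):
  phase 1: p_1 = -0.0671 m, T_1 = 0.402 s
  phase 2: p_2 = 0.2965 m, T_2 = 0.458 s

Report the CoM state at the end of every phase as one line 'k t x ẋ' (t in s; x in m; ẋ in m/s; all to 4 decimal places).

1 0.4020 0.0699 0.4661
2 0.8600 0.0901 -0.3634

phase 1: p=-0.0671, T=0.402, ωT=1.254722, cosh=1.896010, sinh=1.610855; start (x,ẋ)=(-0.048000, 0.195200) → end (x,ẋ)=(0.069857, 0.466132)
phase 2: p=0.2965, T=0.458, ωT=1.429510, cosh=2.208038, sinh=1.968612; start (x,ẋ)=(0.069857, 0.466132) → end (x,ẋ)=(0.090063, -0.363357)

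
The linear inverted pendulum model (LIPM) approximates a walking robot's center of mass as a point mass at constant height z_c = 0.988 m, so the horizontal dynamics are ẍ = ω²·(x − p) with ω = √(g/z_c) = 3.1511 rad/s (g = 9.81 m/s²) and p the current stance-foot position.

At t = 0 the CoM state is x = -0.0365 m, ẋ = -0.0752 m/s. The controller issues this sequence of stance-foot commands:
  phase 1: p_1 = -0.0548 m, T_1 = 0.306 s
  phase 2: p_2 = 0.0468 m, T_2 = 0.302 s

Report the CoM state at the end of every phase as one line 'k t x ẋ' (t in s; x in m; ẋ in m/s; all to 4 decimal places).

1 0.3060 -0.0541 -0.0483
2 0.6080 -0.1202 -0.4221

phase 1: p=-0.0548, T=0.306, ωT=0.964237, cosh=1.502029, sinh=1.120755; start (x,ẋ)=(-0.036500, -0.075200) → end (x,ẋ)=(-0.054059, -0.048324)
phase 2: p=0.0468, T=0.302, ωT=0.951632, cosh=1.488022, sinh=1.101912; start (x,ẋ)=(-0.054059, -0.048324) → end (x,ẋ)=(-0.120179, -0.422114)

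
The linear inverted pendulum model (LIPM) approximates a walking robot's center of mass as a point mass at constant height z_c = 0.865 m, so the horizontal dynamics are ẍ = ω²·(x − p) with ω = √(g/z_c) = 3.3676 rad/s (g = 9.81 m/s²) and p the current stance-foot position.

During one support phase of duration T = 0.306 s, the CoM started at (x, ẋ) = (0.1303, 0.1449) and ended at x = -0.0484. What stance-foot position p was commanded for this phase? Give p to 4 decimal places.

ωT = 3.3676·0.306 = 1.030486; cosh(ωT) = 1.579630, sinh(ωT) = 1.222796
x(T) = p + (x₀−p)·cosh(ωT) + (ẋ₀/ω)·sinh(ωT) ⇒ p·(1 − cosh) = x(T) − x₀·cosh − (ẋ₀/ω)·sinh
numerator   = -0.0484 − (0.1303)·1.579630 − (0.1449/3.3676)·1.222796 = -0.306840
denominator = 1 − 1.579630 = -0.579630
p = -0.306840 / -0.579630 = 0.5294

p = 0.5294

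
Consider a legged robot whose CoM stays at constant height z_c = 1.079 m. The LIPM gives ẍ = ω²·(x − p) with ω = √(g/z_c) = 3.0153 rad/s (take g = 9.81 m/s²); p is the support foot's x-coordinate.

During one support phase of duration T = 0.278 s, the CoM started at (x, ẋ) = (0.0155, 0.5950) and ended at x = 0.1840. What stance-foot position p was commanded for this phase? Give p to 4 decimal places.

ωT = 3.0153·0.278 = 0.838253; cosh(ωT) = 1.372395, sinh(ωT) = 0.939930
x(T) = p + (x₀−p)·cosh(ωT) + (ẋ₀/ω)·sinh(ωT) ⇒ p·(1 − cosh) = x(T) − x₀·cosh − (ẋ₀/ω)·sinh
numerator   = 0.1840 − (0.0155)·1.372395 − (0.5950/3.0153)·0.939930 = -0.022746
denominator = 1 − 1.372395 = -0.372395
p = -0.022746 / -0.372395 = 0.0611

p = 0.0611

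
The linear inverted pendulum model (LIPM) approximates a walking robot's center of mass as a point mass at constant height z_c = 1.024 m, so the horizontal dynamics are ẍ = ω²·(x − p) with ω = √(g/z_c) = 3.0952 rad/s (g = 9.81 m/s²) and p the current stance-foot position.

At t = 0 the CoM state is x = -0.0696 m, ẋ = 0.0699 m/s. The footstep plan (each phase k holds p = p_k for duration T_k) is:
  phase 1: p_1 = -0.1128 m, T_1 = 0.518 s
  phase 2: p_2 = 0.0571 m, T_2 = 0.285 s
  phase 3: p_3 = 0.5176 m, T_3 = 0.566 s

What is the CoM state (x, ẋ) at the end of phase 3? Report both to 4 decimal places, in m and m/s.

x = 0.2378, ẋ = -0.5821

phase 1: p=-0.1128, T=0.518, ωT=1.603314, cosh=2.585350, sinh=2.384122; start (x,ẋ)=(-0.069600, 0.069900) → end (x,ẋ)=(0.052729, 0.499503)
phase 2: p=0.0571, T=0.285, ωT=0.882132, cosh=1.414972, sinh=1.001073; start (x,ẋ)=(0.052729, 0.499503) → end (x,ẋ)=(0.212468, 0.693238)
phase 3: p=0.5176, T=0.566, ωT=1.751883, cosh=2.969448, sinh=2.796001; start (x,ẋ)=(0.212468, 0.693238) → end (x,ẋ)=(0.237751, -0.582136)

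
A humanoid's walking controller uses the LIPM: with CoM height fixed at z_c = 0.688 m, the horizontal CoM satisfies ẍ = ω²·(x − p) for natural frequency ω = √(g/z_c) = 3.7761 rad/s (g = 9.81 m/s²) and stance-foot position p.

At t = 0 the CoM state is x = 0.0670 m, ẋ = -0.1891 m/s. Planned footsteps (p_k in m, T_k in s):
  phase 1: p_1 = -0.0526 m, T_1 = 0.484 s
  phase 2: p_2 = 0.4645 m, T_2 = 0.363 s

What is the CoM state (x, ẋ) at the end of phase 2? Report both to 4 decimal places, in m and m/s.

phase 1: p=-0.0526, T=0.484, ωT=1.827632, cosh=3.189969, sinh=3.029175; start (x,ẋ)=(0.067000, -0.189100) → end (x,ẋ)=(0.177225, 0.764818)
phase 2: p=0.4645, T=0.363, ωT=1.370724, cosh=2.096063, sinh=1.842140; start (x,ẋ)=(0.177225, 0.764818) → end (x,ẋ)=(0.235464, -0.395209)

x = 0.2355, ẋ = -0.3952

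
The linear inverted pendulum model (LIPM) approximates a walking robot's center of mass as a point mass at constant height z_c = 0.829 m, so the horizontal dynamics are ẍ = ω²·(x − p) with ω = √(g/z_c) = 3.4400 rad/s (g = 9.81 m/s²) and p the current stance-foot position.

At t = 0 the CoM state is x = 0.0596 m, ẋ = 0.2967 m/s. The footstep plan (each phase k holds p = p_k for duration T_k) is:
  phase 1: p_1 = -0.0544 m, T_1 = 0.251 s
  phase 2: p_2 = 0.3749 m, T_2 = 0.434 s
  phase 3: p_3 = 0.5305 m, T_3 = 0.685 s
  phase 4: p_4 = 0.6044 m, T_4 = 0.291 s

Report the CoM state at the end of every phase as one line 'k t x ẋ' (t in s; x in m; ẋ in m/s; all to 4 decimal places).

phase 1: p=-0.0544, T=0.251, ωT=0.863440, cosh=1.396506, sinh=0.974798; start (x,ẋ)=(0.059600, 0.296700) → end (x,ẋ)=(0.188878, 0.796620)
phase 2: p=0.3749, T=0.434, ωT=1.492960, cosh=2.337478, sinh=2.112771; start (x,ẋ)=(0.188878, 0.796620) → end (x,ẋ)=(0.429344, 0.510086)
phase 3: p=0.5305, T=0.685, ωT=2.356400, cosh=5.323827, sinh=5.229066; start (x,ẋ)=(0.429344, 0.510086) → end (x,ẋ)=(0.767334, 0.896019)
phase 4: p=0.6044, T=0.291, ωT=1.001040, cosh=1.544304, sinh=1.176807; start (x,ẋ)=(0.767334, 0.896019) → end (x,ẋ)=(1.162543, 2.043316)

1 0.2510 0.1889 0.7966
2 0.6850 0.4293 0.5101
3 1.3700 0.7673 0.8960
4 1.6610 1.1625 2.0433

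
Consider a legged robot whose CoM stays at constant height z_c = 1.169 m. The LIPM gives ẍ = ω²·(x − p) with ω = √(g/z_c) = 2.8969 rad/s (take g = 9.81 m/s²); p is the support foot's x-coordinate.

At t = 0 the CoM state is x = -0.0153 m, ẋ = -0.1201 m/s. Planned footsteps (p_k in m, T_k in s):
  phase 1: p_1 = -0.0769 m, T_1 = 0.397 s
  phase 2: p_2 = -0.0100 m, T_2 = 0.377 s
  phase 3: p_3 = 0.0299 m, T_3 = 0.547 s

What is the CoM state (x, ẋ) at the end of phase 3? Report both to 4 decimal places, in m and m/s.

phase 1: p=-0.0769, T=0.397, ωT=1.150069, cosh=1.737513, sinh=1.420898; start (x,ẋ)=(-0.015300, -0.120100) → end (x,ẋ)=(-0.028777, 0.044883)
phase 2: p=-0.0100, T=0.377, ωT=1.092131, cosh=1.658060, sinh=1.322560; start (x,ẋ)=(-0.028777, 0.044883) → end (x,ẋ)=(-0.020642, 0.002478)
phase 3: p=0.0299, T=0.547, ωT=1.584604, cosh=2.541195, sinh=2.336166; start (x,ẋ)=(-0.020642, 0.002478) → end (x,ẋ)=(-0.096540, -0.335757)

x = -0.0965, ẋ = -0.3358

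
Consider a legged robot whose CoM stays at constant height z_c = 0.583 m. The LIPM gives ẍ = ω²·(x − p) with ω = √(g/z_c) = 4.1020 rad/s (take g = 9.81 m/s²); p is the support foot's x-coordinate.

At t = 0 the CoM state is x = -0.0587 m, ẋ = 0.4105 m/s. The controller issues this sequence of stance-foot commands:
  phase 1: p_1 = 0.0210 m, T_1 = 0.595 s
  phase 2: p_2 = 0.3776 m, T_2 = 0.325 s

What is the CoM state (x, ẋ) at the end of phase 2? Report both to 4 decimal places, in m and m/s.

phase 1: p=0.0210, T=0.595, ωT=2.440690, cosh=5.784030, sinh=5.696930; start (x,ẋ)=(-0.058700, 0.410500) → end (x,ẋ)=(0.130122, 0.511851)
phase 2: p=0.3776, T=0.325, ωT=1.333150, cosh=2.028309, sinh=1.764663; start (x,ẋ)=(0.130122, 0.511851) → end (x,ẋ)=(0.095835, -0.753212)

x = 0.0958, ẋ = -0.7532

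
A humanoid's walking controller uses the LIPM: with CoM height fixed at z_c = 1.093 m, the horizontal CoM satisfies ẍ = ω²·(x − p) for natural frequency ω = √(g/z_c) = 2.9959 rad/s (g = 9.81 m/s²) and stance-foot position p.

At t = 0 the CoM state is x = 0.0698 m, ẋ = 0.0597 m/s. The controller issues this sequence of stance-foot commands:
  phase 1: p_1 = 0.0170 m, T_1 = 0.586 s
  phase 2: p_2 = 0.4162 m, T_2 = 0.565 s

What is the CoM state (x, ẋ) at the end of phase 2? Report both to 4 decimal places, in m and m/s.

x = 0.4389, ẋ = 0.2848

phase 1: p=0.0170, T=0.586, ωT=1.755597, cosh=2.979854, sinh=2.807050; start (x,ẋ)=(0.069800, 0.059700) → end (x,ẋ)=(0.230273, 0.621926)
phase 2: p=0.4162, T=0.565, ωT=1.692683, cosh=2.809034, sinh=2.625009; start (x,ẋ)=(0.230273, 0.621926) → end (x,ẋ)=(0.438857, 0.284833)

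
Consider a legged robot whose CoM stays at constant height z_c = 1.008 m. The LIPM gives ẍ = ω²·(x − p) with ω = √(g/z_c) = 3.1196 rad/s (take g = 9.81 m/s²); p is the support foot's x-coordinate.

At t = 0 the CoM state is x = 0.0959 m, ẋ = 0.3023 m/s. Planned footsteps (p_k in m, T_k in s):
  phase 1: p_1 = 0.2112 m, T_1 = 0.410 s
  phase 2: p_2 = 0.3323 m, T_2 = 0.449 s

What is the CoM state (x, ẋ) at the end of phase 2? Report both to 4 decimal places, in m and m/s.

x = -0.0697, ẋ = -1.1157

phase 1: p=0.2112, T=0.410, ωT=1.279036, cosh=1.935740, sinh=1.657434; start (x,ẋ)=(0.095900, 0.302300) → end (x,ẋ)=(0.148620, -0.010988)
phase 2: p=0.3323, T=0.449, ωT=1.400700, cosh=2.152233, sinh=1.905808; start (x,ẋ)=(0.148620, -0.010988) → end (x,ẋ)=(-0.069734, -1.115691)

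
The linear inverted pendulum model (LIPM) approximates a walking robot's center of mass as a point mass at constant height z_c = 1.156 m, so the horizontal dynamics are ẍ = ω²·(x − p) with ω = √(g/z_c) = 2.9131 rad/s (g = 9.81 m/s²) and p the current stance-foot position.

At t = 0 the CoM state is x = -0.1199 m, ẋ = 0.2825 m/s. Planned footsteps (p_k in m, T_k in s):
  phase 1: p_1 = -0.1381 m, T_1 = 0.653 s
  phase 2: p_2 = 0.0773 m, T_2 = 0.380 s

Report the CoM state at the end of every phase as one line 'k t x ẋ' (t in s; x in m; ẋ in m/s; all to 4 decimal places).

1 0.6530 0.2419 1.1413
2 1.0330 0.8814 2.5610

phase 1: p=-0.1381, T=0.653, ωT=1.902254, cosh=3.425108, sinh=3.275876; start (x,ẋ)=(-0.119900, 0.282500) → end (x,ẋ)=(0.241917, 1.141275)
phase 2: p=0.0773, T=0.380, ωT=1.106978, cosh=1.677879, sinh=1.347323; start (x,ẋ)=(0.241917, 1.141275) → end (x,ẋ)=(0.881353, 2.561026)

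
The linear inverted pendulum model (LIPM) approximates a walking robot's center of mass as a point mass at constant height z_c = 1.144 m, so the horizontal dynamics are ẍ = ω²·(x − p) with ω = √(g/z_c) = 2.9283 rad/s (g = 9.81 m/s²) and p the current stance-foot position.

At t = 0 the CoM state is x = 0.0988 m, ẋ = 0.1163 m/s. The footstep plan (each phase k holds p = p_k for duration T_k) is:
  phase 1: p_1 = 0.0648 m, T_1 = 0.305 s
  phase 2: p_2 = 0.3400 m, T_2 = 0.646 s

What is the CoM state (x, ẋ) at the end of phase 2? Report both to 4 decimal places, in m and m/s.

phase 1: p=0.0648, T=0.305, ωT=0.893131, cosh=1.426070, sinh=1.016698; start (x,ẋ)=(0.098800, 0.116300) → end (x,ẋ)=(0.153665, 0.267077)
phase 2: p=0.3400, T=0.646, ωT=1.891682, cosh=3.390664, sinh=3.239846; start (x,ẋ)=(0.153665, 0.267077) → end (x,ẋ)=(0.003693, -0.862235)

x = 0.0037, ẋ = -0.8622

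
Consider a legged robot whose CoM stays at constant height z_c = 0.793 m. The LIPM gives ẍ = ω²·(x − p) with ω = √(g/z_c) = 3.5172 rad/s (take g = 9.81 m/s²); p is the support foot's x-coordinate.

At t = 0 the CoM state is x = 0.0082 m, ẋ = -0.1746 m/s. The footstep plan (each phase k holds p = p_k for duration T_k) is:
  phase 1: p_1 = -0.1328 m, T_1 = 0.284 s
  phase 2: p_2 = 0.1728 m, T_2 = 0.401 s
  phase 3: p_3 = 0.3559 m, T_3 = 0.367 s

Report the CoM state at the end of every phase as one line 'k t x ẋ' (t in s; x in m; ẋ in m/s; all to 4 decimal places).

1 0.2840 0.0263 0.3128
2 0.6850 0.0262 -0.3136
3 1.0520 -0.4386 -2.5618

phase 1: p=-0.1328, T=0.284, ωT=0.998885, cosh=1.541771, sinh=1.173481; start (x,ẋ)=(0.008200, -0.174600) → end (x,ẋ)=(0.026336, 0.312766)
phase 2: p=0.1728, T=0.401, ωT=1.410397, cosh=2.170814, sinh=1.926768; start (x,ẋ)=(0.026336, 0.312766) → end (x,ẋ)=(0.026191, -0.313605)
phase 3: p=0.3559, T=0.367, ωT=1.290812, cosh=1.955393, sinh=1.680346; start (x,ẋ)=(0.026191, -0.313605) → end (x,ẋ)=(-0.438636, -2.561838)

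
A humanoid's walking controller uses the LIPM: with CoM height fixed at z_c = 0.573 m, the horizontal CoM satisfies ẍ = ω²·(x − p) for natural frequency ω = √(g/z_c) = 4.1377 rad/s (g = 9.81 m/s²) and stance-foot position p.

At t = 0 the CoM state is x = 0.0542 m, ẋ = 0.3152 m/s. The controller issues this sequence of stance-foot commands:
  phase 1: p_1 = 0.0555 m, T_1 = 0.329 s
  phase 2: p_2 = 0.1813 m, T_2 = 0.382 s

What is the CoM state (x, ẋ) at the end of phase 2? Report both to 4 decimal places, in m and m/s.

phase 1: p=0.0555, T=0.329, ωT=1.361303, cosh=2.078801, sinh=1.822474; start (x,ẋ)=(0.054200, 0.315200) → end (x,ẋ)=(0.191629, 0.645435)
phase 2: p=0.1813, T=0.382, ωT=1.580601, cosh=2.531864, sinh=2.326013; start (x,ẋ)=(0.191629, 0.645435) → end (x,ẋ)=(0.570284, 1.733565)

x = 0.5703, ẋ = 1.7336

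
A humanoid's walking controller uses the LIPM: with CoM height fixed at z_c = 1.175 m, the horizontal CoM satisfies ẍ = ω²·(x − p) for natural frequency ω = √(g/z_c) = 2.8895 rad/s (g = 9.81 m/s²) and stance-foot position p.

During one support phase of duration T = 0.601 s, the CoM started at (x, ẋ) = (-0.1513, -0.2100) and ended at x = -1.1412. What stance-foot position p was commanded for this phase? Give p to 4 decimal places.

p = 0.2586

ωT = 2.8895·0.601 = 1.736590; cosh(ωT) = 2.927033, sinh(ωT) = 2.750913
x(T) = p + (x₀−p)·cosh(ωT) + (ẋ₀/ω)·sinh(ωT) ⇒ p·(1 − cosh) = x(T) − x₀·cosh − (ẋ₀/ω)·sinh
numerator   = -1.1412 − (-0.1513)·2.927033 − (-0.2100/2.8895)·2.750913 = -0.498412
denominator = 1 − 2.927033 = -1.927033
p = -0.498412 / -1.927033 = 0.2586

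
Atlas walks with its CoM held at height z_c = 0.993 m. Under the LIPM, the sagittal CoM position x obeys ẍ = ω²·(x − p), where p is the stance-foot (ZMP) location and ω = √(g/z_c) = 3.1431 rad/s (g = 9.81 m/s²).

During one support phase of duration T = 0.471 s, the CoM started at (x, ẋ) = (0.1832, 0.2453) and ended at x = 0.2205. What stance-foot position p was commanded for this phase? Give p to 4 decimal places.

ωT = 3.1431·0.471 = 1.480400; cosh(ωT) = 2.311125, sinh(ωT) = 2.083579
x(T) = p + (x₀−p)·cosh(ωT) + (ẋ₀/ω)·sinh(ωT) ⇒ p·(1 − cosh) = x(T) − x₀·cosh − (ẋ₀/ω)·sinh
numerator   = 0.2205 − (0.1832)·2.311125 − (0.2453/3.1431)·2.083579 = -0.365509
denominator = 1 − 2.311125 = -1.311125
p = -0.365509 / -1.311125 = 0.2788

p = 0.2788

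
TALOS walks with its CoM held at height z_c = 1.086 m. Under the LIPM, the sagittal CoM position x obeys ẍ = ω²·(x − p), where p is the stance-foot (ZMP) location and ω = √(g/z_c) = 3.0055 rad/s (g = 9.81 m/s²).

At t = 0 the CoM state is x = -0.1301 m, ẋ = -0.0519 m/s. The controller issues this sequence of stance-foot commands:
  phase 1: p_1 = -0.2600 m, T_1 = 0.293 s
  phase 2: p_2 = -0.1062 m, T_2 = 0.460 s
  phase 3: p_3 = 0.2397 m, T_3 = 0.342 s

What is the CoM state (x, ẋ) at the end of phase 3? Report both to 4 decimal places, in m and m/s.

phase 1: p=-0.2600, T=0.293, ωT=0.880611, cosh=1.413452, sinh=0.998923; start (x,ẋ)=(-0.130100, -0.051900) → end (x,ẋ)=(-0.093642, 0.316636)
phase 2: p=-0.1062, T=0.460, ωT=1.382530, cosh=2.117957, sinh=1.867014; start (x,ẋ)=(-0.093642, 0.316636) → end (x,ẋ)=(0.117090, 0.741086)
phase 3: p=0.2397, T=0.342, ωT=1.027881, cosh=1.576450, sinh=1.218686; start (x,ẋ)=(0.117090, 0.741086) → end (x,ẋ)=(0.346911, 0.719195)

x = 0.3469, ẋ = 0.7192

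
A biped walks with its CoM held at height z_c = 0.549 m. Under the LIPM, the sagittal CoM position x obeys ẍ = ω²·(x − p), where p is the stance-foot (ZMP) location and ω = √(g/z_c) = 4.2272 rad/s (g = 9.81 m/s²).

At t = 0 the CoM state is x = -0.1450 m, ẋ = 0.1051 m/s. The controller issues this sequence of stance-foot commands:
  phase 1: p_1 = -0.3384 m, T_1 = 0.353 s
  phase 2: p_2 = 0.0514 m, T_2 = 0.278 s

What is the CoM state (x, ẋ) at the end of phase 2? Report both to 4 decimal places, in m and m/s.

phase 1: p=-0.3384, T=0.353, ωT=1.492202, cosh=2.335876, sinh=2.110999; start (x,ẋ)=(-0.145000, 0.105100) → end (x,ẋ)=(0.165844, 1.971328)
phase 2: p=0.0514, T=0.278, ωT=1.175162, cosh=1.773718, sinh=1.464949; start (x,ẋ)=(0.165844, 1.971328) → end (x,ẋ)=(0.937560, 4.205287)

x = 0.9376, ẋ = 4.2053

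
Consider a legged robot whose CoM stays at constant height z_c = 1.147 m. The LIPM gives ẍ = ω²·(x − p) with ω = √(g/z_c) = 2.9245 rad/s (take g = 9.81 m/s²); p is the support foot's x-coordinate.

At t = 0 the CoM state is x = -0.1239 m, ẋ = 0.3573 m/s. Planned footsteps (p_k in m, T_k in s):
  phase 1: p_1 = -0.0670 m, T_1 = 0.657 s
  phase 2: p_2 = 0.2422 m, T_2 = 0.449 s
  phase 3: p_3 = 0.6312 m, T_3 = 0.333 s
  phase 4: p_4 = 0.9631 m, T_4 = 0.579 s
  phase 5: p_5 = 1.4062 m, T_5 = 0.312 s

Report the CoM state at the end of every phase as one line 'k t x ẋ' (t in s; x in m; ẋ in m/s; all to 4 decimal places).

phase 1: p=-0.0670, T=0.657, ωT=1.921397, cosh=3.488446, sinh=3.342044; start (x,ẋ)=(-0.123900, 0.357300) → end (x,ẋ)=(0.142821, 0.690292)
phase 2: p=0.2422, T=0.449, ωT=1.313101, cosh=1.993334, sinh=1.724349; start (x,ẋ)=(0.142821, 0.690292) → end (x,ẋ)=(0.451115, 0.874827)
phase 3: p=0.6312, T=0.333, ωT=0.973859, cosh=1.512883, sinh=1.135260; start (x,ẋ)=(0.451115, 0.874827) → end (x,ẋ)=(0.698352, 0.725618)
phase 4: p=0.9631, T=0.579, ωT=1.693285, cosh=2.810615, sinh=2.626701; start (x,ẋ)=(0.698352, 0.725618) → end (x,ẋ)=(0.870723, 0.005692)
phase 5: p=1.4062, T=0.312, ωT=0.912444, cosh=1.445972, sinh=1.044430; start (x,ẋ)=(0.870723, 0.005692) → end (x,ẋ)=(0.633948, -1.627350)

1 0.6570 0.1428 0.6903
2 1.1060 0.4511 0.8748
3 1.4390 0.6984 0.7256
4 2.0180 0.8707 0.0057
5 2.3300 0.6339 -1.6274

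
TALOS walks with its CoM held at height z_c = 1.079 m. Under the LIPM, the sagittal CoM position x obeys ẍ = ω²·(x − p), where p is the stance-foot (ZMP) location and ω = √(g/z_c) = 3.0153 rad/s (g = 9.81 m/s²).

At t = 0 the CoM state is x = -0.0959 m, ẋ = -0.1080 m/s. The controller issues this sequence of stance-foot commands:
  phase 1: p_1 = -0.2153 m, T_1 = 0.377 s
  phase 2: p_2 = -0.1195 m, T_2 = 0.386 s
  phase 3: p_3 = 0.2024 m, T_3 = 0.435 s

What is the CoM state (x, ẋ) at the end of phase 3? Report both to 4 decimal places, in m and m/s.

x = 0.5386, ẋ = 1.2869

phase 1: p=-0.2153, T=0.377, ωT=1.136768, cosh=1.718767, sinh=1.397912; start (x,ẋ)=(-0.095900, -0.108000) → end (x,ẋ)=(-0.060149, 0.317659)
phase 2: p=-0.1195, T=0.386, ωT=1.163906, cosh=1.757341, sinh=1.445076; start (x,ẋ)=(-0.060149, 0.317659) → end (x,ẋ)=(0.137038, 0.816849)
phase 3: p=0.2024, T=0.435, ωT=1.311655, cosh=1.990844, sinh=1.721470; start (x,ẋ)=(0.137038, 0.816849) → end (x,ẋ)=(0.538623, 1.286940)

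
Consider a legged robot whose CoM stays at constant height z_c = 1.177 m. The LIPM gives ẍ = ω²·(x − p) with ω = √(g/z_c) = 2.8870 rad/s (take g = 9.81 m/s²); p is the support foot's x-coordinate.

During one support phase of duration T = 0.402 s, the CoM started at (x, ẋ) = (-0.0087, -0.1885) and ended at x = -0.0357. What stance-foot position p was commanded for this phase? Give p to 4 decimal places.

ωT = 2.8870·0.402 = 1.160574; cosh(ωT) = 1.752536, sinh(ωT) = 1.439229
x(T) = p + (x₀−p)·cosh(ωT) + (ẋ₀/ω)·sinh(ωT) ⇒ p·(1 − cosh) = x(T) − x₀·cosh − (ẋ₀/ω)·sinh
numerator   = -0.0357 − (-0.0087)·1.752536 − (-0.1885/2.8870)·1.439229 = 0.073518
denominator = 1 − 1.752536 = -0.752536
p = 0.073518 / -0.752536 = -0.0977

p = -0.0977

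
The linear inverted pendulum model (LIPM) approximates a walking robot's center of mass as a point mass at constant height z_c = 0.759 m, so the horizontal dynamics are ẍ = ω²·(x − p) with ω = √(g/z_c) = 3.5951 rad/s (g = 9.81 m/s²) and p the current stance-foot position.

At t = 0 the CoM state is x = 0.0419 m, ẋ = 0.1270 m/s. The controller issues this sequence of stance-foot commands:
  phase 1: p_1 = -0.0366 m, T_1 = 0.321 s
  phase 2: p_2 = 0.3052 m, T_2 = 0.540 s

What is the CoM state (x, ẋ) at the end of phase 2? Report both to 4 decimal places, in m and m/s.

x = 0.3483, ẋ = 0.3243

phase 1: p=-0.0366, T=0.321, ωT=1.154027, cosh=1.743151, sinh=1.427786; start (x,ẋ)=(0.041900, 0.127000) → end (x,ẋ)=(0.150675, 0.624323)
phase 2: p=0.3052, T=0.540, ωT=1.941354, cosh=3.555845, sinh=3.412335; start (x,ẋ)=(0.150675, 0.624323) → end (x,ẋ)=(0.348318, 0.324334)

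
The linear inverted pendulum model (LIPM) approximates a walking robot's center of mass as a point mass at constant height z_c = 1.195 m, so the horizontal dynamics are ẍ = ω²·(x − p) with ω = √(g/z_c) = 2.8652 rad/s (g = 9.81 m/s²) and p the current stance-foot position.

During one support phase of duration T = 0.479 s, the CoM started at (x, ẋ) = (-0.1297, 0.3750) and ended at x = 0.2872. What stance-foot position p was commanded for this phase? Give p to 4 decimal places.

p = -0.2892

ωT = 2.8652·0.479 = 1.372431; cosh(ωT) = 2.099209, sinh(ωT) = 1.845719
x(T) = p + (x₀−p)·cosh(ωT) + (ẋ₀/ω)·sinh(ωT) ⇒ p·(1 − cosh) = x(T) − x₀·cosh − (ẋ₀/ω)·sinh
numerator   = 0.2872 − (-0.1297)·2.099209 − (0.3750/2.8652)·1.845719 = 0.317898
denominator = 1 − 2.099209 = -1.099209
p = 0.317898 / -1.099209 = -0.2892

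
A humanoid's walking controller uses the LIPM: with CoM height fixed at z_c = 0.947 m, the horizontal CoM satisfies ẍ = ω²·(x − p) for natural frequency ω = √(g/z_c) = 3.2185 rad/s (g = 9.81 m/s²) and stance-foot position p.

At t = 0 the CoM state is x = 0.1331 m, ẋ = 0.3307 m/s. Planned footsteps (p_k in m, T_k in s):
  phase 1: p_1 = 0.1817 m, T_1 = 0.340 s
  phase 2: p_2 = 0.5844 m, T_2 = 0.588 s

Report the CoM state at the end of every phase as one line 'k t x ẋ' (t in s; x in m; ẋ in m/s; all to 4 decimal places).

1 0.3400 0.2372 0.3418
2 0.9280 -0.2492 -2.4631

phase 1: p=0.1817, T=0.340, ωT=1.094290, cosh=1.660919, sinh=1.326142; start (x,ẋ)=(0.133100, 0.330700) → end (x,ẋ)=(0.237240, 0.341832)
phase 2: p=0.5844, T=0.588, ωT=1.892478, cosh=3.393245, sinh=3.242547; start (x,ẋ)=(0.237240, 0.341832) → end (x,ẋ)=(-0.249213, -2.463089)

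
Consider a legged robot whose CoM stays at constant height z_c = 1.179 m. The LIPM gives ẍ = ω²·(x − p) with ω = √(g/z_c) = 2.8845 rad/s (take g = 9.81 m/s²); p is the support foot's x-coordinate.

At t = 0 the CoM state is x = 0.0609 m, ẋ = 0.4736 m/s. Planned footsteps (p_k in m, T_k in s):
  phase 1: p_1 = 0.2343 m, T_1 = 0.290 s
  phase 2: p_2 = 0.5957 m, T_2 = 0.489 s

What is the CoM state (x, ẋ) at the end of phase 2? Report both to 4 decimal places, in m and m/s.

phase 1: p=0.2343, T=0.290, ωT=0.836505, cosh=1.370754, sinh=0.937532; start (x,ẋ)=(0.060900, 0.473600) → end (x,ẋ)=(0.150543, 0.180262)
phase 2: p=0.5957, T=0.489, ωT=1.410521, cosh=2.171052, sinh=1.927036; start (x,ẋ)=(0.150543, 0.180262) → end (x,ẋ)=(-0.250333, -2.083065)

x = -0.2503, ẋ = -2.0831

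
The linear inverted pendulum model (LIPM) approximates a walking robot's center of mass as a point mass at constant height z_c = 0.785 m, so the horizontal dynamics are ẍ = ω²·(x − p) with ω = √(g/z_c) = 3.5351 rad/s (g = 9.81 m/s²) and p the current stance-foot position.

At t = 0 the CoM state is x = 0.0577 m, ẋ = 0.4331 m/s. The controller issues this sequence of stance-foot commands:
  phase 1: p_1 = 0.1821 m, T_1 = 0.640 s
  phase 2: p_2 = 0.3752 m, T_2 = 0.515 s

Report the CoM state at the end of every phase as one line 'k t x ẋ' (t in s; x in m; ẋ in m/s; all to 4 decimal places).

phase 1: p=0.1821, T=0.640, ωT=2.262464, cosh=4.855412, sinh=4.751319; start (x,ẋ)=(0.057700, 0.433100) → end (x,ẋ)=(0.160191, 0.013409)
phase 2: p=0.3752, T=0.515, ωT=1.820577, cosh=3.168675, sinh=3.006743; start (x,ẋ)=(0.160191, 0.013409) → end (x,ẋ)=(-0.294690, -2.242875)

1 0.6400 0.1602 0.0134
2 1.1550 -0.2947 -2.2429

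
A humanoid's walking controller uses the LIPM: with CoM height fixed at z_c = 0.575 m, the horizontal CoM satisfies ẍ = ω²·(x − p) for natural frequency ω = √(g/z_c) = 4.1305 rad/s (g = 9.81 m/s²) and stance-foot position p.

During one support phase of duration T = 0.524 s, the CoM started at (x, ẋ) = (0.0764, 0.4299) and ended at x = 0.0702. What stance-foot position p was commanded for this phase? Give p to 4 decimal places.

ωT = 4.1305·0.524 = 2.164382; cosh(ωT) = 4.412019, sinh(ωT) = 4.297199
x(T) = p + (x₀−p)·cosh(ωT) + (ẋ₀/ω)·sinh(ωT) ⇒ p·(1 − cosh) = x(T) − x₀·cosh − (ẋ₀/ω)·sinh
numerator   = 0.0702 − (0.0764)·4.412019 − (0.4299/4.1305)·4.297199 = -0.714128
denominator = 1 − 4.412019 = -3.412019
p = -0.714128 / -3.412019 = 0.2093

p = 0.2093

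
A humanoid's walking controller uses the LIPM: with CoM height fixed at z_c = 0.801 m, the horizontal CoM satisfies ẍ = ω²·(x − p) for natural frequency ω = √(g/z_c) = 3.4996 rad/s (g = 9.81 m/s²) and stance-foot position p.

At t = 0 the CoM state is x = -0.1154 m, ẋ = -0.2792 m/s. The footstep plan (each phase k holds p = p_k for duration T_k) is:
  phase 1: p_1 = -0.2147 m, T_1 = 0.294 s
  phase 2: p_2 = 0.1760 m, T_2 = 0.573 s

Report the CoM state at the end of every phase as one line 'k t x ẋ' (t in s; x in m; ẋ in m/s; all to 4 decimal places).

1 0.2940 -0.1554 -0.0164
2 0.8670 -1.0942 -4.2914

phase 1: p=-0.2147, T=0.294, ωT=1.028882, cosh=1.577672, sinh=1.220265; start (x,ẋ)=(-0.115400, -0.279200) → end (x,ẋ)=(-0.155391, -0.016431)
phase 2: p=0.1760, T=0.573, ωT=2.005271, cosh=3.781364, sinh=3.646741; start (x,ẋ)=(-0.155391, -0.016431) → end (x,ẋ)=(-1.094231, -4.291384)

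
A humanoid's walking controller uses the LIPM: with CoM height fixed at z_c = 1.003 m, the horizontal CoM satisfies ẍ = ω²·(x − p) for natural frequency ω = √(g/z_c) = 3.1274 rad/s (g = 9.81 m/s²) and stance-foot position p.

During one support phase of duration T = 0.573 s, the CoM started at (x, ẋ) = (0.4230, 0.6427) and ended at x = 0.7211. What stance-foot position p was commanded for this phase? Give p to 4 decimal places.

ωT = 3.1274·0.573 = 1.792000; cosh(ωT) = 3.084036, sinh(ωT) = 2.917409
x(T) = p + (x₀−p)·cosh(ωT) + (ẋ₀/ω)·sinh(ωT) ⇒ p·(1 − cosh) = x(T) − x₀·cosh − (ẋ₀/ω)·sinh
numerator   = 0.7211 − (0.4230)·3.084036 − (0.6427/3.1274)·2.917409 = -1.182993
denominator = 1 − 3.084036 = -2.084036
p = -1.182993 / -2.084036 = 0.5676

p = 0.5676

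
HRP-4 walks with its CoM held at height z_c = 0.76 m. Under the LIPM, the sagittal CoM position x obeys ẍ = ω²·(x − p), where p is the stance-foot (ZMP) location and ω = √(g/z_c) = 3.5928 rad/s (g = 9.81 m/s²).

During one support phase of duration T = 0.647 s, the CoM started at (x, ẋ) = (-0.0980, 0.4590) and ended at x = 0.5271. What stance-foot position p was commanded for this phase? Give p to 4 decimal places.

ωT = 3.5928·0.647 = 2.324542; cosh(ωT) = 5.159911, sinh(ωT) = 5.062082
x(T) = p + (x₀−p)·cosh(ωT) + (ẋ₀/ω)·sinh(ωT) ⇒ p·(1 − cosh) = x(T) − x₀·cosh − (ẋ₀/ω)·sinh
numerator   = 0.5271 − (-0.0980)·5.159911 − (0.4590/3.5928)·5.062082 = 0.386062
denominator = 1 − 5.159911 = -4.159911
p = 0.386062 / -4.159911 = -0.0928

p = -0.0928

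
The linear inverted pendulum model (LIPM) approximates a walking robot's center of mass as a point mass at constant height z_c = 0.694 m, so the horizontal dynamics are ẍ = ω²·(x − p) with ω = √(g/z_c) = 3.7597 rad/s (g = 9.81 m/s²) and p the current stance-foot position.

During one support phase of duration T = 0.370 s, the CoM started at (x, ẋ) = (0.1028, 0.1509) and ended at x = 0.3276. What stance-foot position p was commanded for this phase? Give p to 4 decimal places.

p = -0.0287

ωT = 3.7597·0.370 = 1.391089; cosh(ωT) = 2.134014, sinh(ωT) = 1.885210
x(T) = p + (x₀−p)·cosh(ωT) + (ẋ₀/ω)·sinh(ωT) ⇒ p·(1 − cosh) = x(T) − x₀·cosh − (ẋ₀/ω)·sinh
numerator   = 0.3276 − (0.1028)·2.134014 − (0.1509/3.7597)·1.885210 = 0.032558
denominator = 1 − 2.134014 = -1.134014
p = 0.032558 / -1.134014 = -0.0287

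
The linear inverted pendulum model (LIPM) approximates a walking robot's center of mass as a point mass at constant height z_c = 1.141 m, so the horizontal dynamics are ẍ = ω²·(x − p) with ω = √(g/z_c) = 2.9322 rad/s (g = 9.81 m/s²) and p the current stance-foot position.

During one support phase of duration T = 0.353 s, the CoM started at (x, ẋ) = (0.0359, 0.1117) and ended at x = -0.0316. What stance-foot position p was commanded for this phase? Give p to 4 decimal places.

ωT = 2.9322·0.353 = 1.035067; cosh(ωT) = 1.585248, sinh(ωT) = 1.230046
x(T) = p + (x₀−p)·cosh(ωT) + (ẋ₀/ω)·sinh(ωT) ⇒ p·(1 − cosh) = x(T) − x₀·cosh − (ẋ₀/ω)·sinh
numerator   = -0.0316 − (0.0359)·1.585248 − (0.1117/2.9322)·1.230046 = -0.135368
denominator = 1 − 1.585248 = -0.585248
p = -0.135368 / -0.585248 = 0.2313

p = 0.2313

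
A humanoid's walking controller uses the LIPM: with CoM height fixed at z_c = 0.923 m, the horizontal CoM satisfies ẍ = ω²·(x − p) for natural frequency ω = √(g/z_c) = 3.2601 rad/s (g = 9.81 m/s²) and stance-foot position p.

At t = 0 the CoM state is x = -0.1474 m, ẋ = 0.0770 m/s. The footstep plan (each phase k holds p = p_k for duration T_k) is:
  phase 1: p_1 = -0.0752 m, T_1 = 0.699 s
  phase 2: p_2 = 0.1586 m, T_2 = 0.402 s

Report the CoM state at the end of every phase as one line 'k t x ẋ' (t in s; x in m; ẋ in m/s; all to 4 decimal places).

1 0.6990 -0.3173 -0.7573
2 1.1010 -1.1873 -4.1737

phase 1: p=-0.0752, T=0.699, ωT=2.278810, cosh=4.933729, sinh=4.831323; start (x,ẋ)=(-0.147400, 0.077000) → end (x,ẋ)=(-0.317305, -0.757296)
phase 2: p=0.1586, T=0.402, ωT=1.310560, cosh=1.988960, sinh=1.719291; start (x,ẋ)=(-0.317305, -0.757296) → end (x,ẋ)=(-1.187333, -4.173705)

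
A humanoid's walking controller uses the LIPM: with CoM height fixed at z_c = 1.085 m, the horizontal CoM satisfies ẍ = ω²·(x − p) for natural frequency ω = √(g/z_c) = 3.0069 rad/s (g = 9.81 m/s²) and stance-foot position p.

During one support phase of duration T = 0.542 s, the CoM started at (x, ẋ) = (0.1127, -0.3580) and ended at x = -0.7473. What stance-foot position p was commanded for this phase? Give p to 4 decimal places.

p = 0.4570

ωT = 3.0069·0.542 = 1.629740; cosh(ωT) = 2.649264, sinh(ωT) = 2.453283
x(T) = p + (x₀−p)·cosh(ωT) + (ẋ₀/ω)·sinh(ωT) ⇒ p·(1 − cosh) = x(T) − x₀·cosh − (ẋ₀/ω)·sinh
numerator   = -0.7473 − (0.1127)·2.649264 − (-0.3580/3.0069)·2.453283 = -0.753785
denominator = 1 − 2.649264 = -1.649264
p = -0.753785 / -1.649264 = 0.4570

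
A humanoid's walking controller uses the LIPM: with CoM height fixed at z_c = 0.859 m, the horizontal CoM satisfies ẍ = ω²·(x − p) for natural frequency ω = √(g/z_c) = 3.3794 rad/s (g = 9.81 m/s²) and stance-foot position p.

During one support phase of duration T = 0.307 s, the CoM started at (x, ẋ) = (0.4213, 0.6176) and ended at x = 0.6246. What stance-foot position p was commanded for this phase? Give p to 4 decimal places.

p = 0.4590

ωT = 3.3794·0.307 = 1.037476; cosh(ωT) = 1.588216, sinh(ωT) = 1.233868
x(T) = p + (x₀−p)·cosh(ωT) + (ẋ₀/ω)·sinh(ωT) ⇒ p·(1 − cosh) = x(T) − x₀·cosh − (ẋ₀/ω)·sinh
numerator   = 0.6246 − (0.4213)·1.588216 − (0.6176/3.3794)·1.233868 = -0.270010
denominator = 1 − 1.588216 = -0.588216
p = -0.270010 / -0.588216 = 0.4590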